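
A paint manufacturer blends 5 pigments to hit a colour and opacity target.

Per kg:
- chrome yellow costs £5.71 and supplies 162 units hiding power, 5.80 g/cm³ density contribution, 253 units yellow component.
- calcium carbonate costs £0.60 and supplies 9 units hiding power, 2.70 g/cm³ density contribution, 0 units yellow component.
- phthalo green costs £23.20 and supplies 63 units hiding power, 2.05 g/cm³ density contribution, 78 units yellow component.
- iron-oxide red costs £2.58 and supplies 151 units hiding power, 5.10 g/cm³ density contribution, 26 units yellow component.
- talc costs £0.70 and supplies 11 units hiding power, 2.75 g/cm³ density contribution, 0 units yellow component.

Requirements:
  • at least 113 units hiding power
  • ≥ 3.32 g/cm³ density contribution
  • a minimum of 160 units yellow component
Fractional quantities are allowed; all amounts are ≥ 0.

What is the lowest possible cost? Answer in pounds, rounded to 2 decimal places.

Let x1 = kg of chrome yellow, x2 = kg of calcium carbonate, x3 = kg of phthalo green, x4 = kg of iron-oxide red, x5 = kg of talc.
Minimise 5.71x1 + 0.6x2 + 23.2x3 + 2.58x4 + 0.7x5 subject to:
  162x1 + 9x2 + 63x3 + 151x4 + 11x5 ≥ 113   (hiding power)
  5.8x1 + 2.7x2 + 2.05x3 + 5.1x4 + 2.75x5 ≥ 3.32   (density contribution)
  253x1 + 78x3 + 26x4 ≥ 160   (yellow component)
  x1, x2, x3, x4, x5 ≥ 0.
The cheapest feasible vertex uses only chrome yellow, iron-oxide red; calcium carbonate, phthalo green, talc are not used. Binding constraints: hiding power and yellow component.
So chrome yellow = 0.6243 kg, iron-oxide red = 0.07852 kg.
Objective = 5.71·0.6243 + 2.58·0.07852 = 3.7673.

£3.77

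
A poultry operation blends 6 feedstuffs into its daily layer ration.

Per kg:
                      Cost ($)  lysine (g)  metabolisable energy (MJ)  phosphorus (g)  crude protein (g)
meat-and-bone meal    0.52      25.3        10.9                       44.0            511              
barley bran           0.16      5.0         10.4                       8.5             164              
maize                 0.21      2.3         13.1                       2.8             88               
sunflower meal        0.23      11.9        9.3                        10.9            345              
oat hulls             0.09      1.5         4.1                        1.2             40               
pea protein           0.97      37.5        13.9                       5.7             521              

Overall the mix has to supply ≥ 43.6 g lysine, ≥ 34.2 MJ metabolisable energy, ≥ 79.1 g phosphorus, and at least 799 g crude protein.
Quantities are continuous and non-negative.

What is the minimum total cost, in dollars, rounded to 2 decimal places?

Treat it as an LP. Let x1 = kg of meat-and-bone meal, x2 = kg of barley bran, x3 = kg of maize, x4 = kg of sunflower meal, x5 = kg of oat hulls, x6 = kg of pea protein.
Minimise 0.52x1 + 0.16x2 + 0.21x3 + 0.23x4 + 0.09x5 + 0.97x6 s.t.:
  25.3x1 + 5x2 + 2.3x3 + 11.9x4 + 1.5x5 + 37.5x6 ≥ 43.6   (lysine)
  10.9x1 + 10.4x2 + 13.1x3 + 9.3x4 + 4.1x5 + 13.9x6 ≥ 34.2   (metabolisable energy)
  44x1 + 8.5x2 + 2.8x3 + 10.9x4 + 1.2x5 + 5.7x6 ≥ 79.1   (phosphorus)
  511x1 + 164x2 + 88x3 + 345x4 + 40x5 + 521x6 ≥ 799   (crude protein)
  x1, x2, x3, x4, x5, x6 ≥ 0.
The cheapest feasible vertex uses only meat-and-bone meal, barley bran; maize, sunflower meal, oat hulls, pea protein are not used. There the metabolisable energy and phosphorus constraints are tight.
Solving gives x1 = 1.458, x2 = 1.761.
Cost = 0.52·1.458 + 0.16·1.761 = 1.0399.

$1.04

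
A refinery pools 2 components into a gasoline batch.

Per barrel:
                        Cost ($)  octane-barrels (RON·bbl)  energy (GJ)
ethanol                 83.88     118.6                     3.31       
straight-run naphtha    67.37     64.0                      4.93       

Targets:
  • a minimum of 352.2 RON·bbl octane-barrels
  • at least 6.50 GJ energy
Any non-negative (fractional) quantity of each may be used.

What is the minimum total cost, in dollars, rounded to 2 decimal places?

This is a linear program. Let x1 = barrels of ethanol, x2 = barrels of straight-run naphtha.
Minimise 83.88x1 + 67.37x2 subject to:
  118.6x1 + 64x2 ≥ 352.2   (octane-barrels)
  3.31x1 + 4.93x2 ≥ 6.5   (energy)
  x1, x2 ≥ 0.
The minimum-cost mix takes nothing from straight-run naphtha — only ethanol. Binding constraint: octane-barrels.
Solving gives x1 = 2.9696.
Cost = 83.88·2.9696 = 249.0900.

$249.09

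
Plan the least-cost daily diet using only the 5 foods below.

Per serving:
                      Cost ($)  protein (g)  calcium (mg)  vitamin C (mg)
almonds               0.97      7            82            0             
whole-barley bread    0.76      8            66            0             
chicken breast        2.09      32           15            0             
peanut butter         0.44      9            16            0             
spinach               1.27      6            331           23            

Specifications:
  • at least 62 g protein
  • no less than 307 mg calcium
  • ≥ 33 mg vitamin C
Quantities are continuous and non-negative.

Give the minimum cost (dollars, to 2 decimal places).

Treat it as an LP. Let x1 = servings of almonds, x2 = servings of whole-barley bread, x3 = servings of chicken breast, x4 = servings of peanut butter, x5 = servings of spinach.
Minimise 0.97x1 + 0.76x2 + 2.09x3 + 0.44x4 + 1.27x5 with:
  7x1 + 8x2 + 32x3 + 9x4 + 6x5 ≥ 62   (protein)
  82x1 + 66x2 + 15x3 + 16x4 + 331x5 ≥ 307   (calcium)
  23x5 ≥ 33   (vitamin C)
  x1, x2, x3, x4, x5 ≥ 0.
The optimal basis is {peanut butter, spinach}; almonds, whole-barley bread, chicken breast drop out. There the protein and vitamin C constraints are tight.
Optimal quantities: peanut butter = 5.932 servings, spinach = 1.435 servings.
Cost = 0.44·5.932 + 1.27·1.435 = 4.4325.

$4.43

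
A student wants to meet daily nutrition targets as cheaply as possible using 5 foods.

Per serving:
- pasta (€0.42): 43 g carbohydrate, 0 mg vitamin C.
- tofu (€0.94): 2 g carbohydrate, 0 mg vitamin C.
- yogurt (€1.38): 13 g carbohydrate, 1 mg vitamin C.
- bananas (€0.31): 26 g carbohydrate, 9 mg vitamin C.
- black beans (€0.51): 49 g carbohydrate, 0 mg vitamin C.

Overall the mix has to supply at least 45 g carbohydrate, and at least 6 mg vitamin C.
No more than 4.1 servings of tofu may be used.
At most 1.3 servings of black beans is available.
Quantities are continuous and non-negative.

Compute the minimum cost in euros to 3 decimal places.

€0.477

Treat it as an LP. Let x1 = servings of pasta, x2 = servings of tofu, x3 = servings of yogurt, x4 = servings of bananas, x5 = servings of black beans.
Minimise 0.42x1 + 0.94x2 + 1.38x3 + 0.31x4 + 0.51x5 s.t.:
  43x1 + 2x2 + 13x3 + 26x4 + 49x5 ≥ 45   (carbohydrate)
  1x3 + 9x4 ≥ 6   (vitamin C)
  x2 ≤ 4.1
  x5 ≤ 1.3
  x1, x2, x3, x4, x5 ≥ 0.
At the optimum only pasta, bananas are positive (tofu, yogurt, black beans = 0). The carbohydrate and vitamin C requirements are met with equality.
Solving gives x1 = 0.6434, x4 = 0.6667.
Total cost: 0.42·0.6434 + 0.31·0.6667 = 0.47691.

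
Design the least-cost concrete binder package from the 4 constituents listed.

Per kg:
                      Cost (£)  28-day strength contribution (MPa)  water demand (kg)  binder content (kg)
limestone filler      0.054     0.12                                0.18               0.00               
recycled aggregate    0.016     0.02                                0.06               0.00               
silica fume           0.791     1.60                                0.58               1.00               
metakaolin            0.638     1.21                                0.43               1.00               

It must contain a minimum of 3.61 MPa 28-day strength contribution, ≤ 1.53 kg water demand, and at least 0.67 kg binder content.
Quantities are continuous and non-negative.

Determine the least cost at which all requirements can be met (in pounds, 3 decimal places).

£1.776

Treat it as an LP. Let x1 = kg of limestone filler, x2 = kg of recycled aggregate, x3 = kg of silica fume, x4 = kg of metakaolin.
min 0.054x1 + 0.016x2 + 0.791x3 + 0.638x4 subject to:
  0.12x1 + 0.02x2 + 1.6x3 + 1.21x4 ≥ 3.61   (28-day strength contribution)
  0.18x1 + 0.06x2 + 0.58x3 + 0.43x4 ≤ 1.53   (water demand)
  1x3 + 1x4 ≥ 0.67   (binder content)
  x1, x2, x3, x4 ≥ 0.
The minimum-cost mix takes nothing from recycled aggregate, metakaolin — only limestone filler, silica fume. Binding constraints: 28-day strength contribution and water demand.
Solving gives x1 = 1.622, x3 = 2.135.
Cost = 0.054·1.622 + 0.791·2.135 = 1.77637.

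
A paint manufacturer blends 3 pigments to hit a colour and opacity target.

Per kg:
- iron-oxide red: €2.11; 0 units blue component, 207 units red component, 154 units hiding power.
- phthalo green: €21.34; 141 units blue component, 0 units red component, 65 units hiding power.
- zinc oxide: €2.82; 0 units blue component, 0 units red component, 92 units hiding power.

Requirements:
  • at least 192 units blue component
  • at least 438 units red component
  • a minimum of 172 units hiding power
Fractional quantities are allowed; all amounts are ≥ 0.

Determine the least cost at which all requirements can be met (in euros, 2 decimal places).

Treat it as an LP. Let x1 = kg of iron-oxide red, x2 = kg of phthalo green, x3 = kg of zinc oxide.
min 2.11x1 + 21.34x2 + 2.82x3 subject to:
  141x2 ≥ 192   (blue component)
  207x1 ≥ 438   (red component)
  154x1 + 65x2 + 92x3 ≥ 172   (hiding power)
  x1, x2, x3 ≥ 0.
The cheapest feasible vertex uses only iron-oxide red, phthalo green; zinc oxide is not used. Binding constraints: blue component and red component.
Optimal quantities: iron-oxide red = 2.1159 kg, phthalo green = 1.3617 kg.
Total cost: 2.11·2.1159 + 21.34·1.3617 = 33.5232.

€33.52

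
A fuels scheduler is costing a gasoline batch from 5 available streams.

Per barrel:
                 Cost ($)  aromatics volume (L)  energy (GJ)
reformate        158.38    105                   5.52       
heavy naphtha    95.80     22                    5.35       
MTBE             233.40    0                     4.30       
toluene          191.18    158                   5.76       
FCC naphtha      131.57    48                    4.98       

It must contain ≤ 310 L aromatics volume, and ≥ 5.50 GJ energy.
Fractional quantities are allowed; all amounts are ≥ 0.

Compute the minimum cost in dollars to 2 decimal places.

$98.49

This is a linear program. Let x1 = barrels of reformate, x2 = barrels of heavy naphtha, x3 = barrels of MTBE, x4 = barrels of toluene, x5 = barrels of FCC naphtha.
Minimise 158.38x1 + 95.8x2 + 233.4x3 + 191.18x4 + 131.57x5 with:
  105x1 + 22x2 + 158x4 + 48x5 ≤ 310   (aromatics volume)
  5.52x1 + 5.35x2 + 4.3x3 + 5.76x4 + 4.98x5 ≥ 5.5   (energy)
  x1, x2, x3, x4, x5 ≥ 0.
The minimum-cost mix takes nothing from reformate, MTBE, toluene, FCC naphtha — only heavy naphtha. The energy requirement is met with equality.
Optimal quantities: heavy naphtha = 1.02804 barrels.
Hence cost = 95.8·1.02804 = $98.4862.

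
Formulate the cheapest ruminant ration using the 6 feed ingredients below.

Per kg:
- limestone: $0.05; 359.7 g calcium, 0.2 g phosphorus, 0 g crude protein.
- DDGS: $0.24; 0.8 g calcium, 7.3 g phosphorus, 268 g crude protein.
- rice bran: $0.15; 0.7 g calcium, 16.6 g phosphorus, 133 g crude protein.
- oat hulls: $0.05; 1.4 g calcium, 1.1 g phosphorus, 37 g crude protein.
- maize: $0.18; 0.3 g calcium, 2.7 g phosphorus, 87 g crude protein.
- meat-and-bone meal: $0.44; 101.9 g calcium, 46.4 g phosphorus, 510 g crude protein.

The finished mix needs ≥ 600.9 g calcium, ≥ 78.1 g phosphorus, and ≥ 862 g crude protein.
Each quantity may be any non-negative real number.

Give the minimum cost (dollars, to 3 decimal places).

$0.803

Treat it as an LP. Let x1 = kg of limestone, x2 = kg of DDGS, x3 = kg of rice bran, x4 = kg of oat hulls, x5 = kg of maize, x6 = kg of meat-and-bone meal.
min 0.05x1 + 0.24x2 + 0.15x3 + 0.05x4 + 0.18x5 + 0.44x6 with:
  359.7x1 + 0.8x2 + 0.7x3 + 1.4x4 + 0.3x5 + 101.9x6 ≥ 600.9   (calcium)
  0.2x1 + 7.3x2 + 16.6x3 + 1.1x4 + 2.7x5 + 46.4x6 ≥ 78.1   (phosphorus)
  268x2 + 133x3 + 37x4 + 87x5 + 510x6 ≥ 862   (crude protein)
  x1, x2, x3, x4, x5, x6 ≥ 0.
The minimum-cost mix takes nothing from DDGS, rice bran, oat hulls, maize — only limestone, meat-and-bone meal. There the calcium and crude protein constraints are tight.
So limestone = 1.192 kg, meat-and-bone meal = 1.69 kg.
Hence cost = 0.05·1.192 + 0.44·1.69 = $0.80320.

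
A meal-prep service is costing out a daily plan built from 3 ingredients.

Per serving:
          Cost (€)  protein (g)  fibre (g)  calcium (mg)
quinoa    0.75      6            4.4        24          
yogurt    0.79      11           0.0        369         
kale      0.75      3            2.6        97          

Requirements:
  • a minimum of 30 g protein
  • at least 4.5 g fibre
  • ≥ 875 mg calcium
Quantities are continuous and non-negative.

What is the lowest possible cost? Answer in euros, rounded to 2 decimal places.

Set it up as a linear program. Let x1 = servings of quinoa, x2 = servings of yogurt, x3 = servings of kale.
Minimize 0.75x1 + 0.79x2 + 0.75x3 with:
  6x1 + 11x2 + 3x3 ≥ 30   (protein)
  4.4x1 + 2.6x3 ≥ 4.5   (fibre)
  24x1 + 369x2 + 97x3 ≥ 875   (calcium)
  x1, x2, x3 ≥ 0.
The optimal basis is {quinoa, yogurt}; kale drops out. Binding constraints: fibre and calcium.
Optimal quantities: quinoa = 1.023 servings, yogurt = 2.305 servings.
Total cost: 0.75·1.023 + 0.79·2.305 = 2.5882.

€2.59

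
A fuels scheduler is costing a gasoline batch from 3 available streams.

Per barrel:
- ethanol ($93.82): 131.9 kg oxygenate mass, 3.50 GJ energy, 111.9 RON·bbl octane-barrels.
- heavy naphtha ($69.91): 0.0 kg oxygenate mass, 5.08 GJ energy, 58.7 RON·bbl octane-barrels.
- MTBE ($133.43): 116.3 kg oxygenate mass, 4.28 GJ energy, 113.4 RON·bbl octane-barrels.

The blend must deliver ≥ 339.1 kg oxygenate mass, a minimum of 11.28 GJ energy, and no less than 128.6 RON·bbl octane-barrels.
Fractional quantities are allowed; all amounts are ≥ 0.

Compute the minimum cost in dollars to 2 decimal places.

This is a linear program. Let x1 = barrels of ethanol, x2 = barrels of heavy naphtha, x3 = barrels of MTBE.
Minimise 93.82x1 + 69.91x2 + 133.43x3 with:
  131.9x1 + 116.3x3 ≥ 339.1   (oxygenate mass)
  3.5x1 + 5.08x2 + 4.28x3 ≥ 11.28   (energy)
  111.9x1 + 58.7x2 + 113.4x3 ≥ 128.6   (octane-barrels)
  x1, x2, x3 ≥ 0.
At the optimum only ethanol, heavy naphtha are positive (MTBE = 0). There the oxygenate mass and energy constraints are tight.
Solving gives x1 = 2.5709, x2 = 0.44919.
Total cost: 93.82·2.5709 + 69.91·0.44919 = 272.6047.

$272.60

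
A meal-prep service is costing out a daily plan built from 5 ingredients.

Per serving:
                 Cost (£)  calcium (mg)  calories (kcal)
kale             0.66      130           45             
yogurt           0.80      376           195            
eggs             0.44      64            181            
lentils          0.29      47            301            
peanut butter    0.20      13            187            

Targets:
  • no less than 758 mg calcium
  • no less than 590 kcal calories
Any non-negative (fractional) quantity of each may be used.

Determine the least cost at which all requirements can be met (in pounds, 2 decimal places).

This is a linear program. Let x1 = servings of kale, x2 = servings of yogurt, x3 = servings of eggs, x4 = servings of lentils, x5 = servings of peanut butter.
Minimize 0.66x1 + 0.8x2 + 0.44x3 + 0.29x4 + 0.2x5 s.t.:
  130x1 + 376x2 + 64x3 + 47x4 + 13x5 ≥ 758   (calcium)
  45x1 + 195x2 + 181x3 + 301x4 + 187x5 ≥ 590   (calories)
  x1, x2, x3, x4, x5 ≥ 0.
The minimum-cost mix takes nothing from kale, eggs, peanut butter — only yogurt, lentils. Binding constraints: calcium and calories.
So yogurt = 1.927 servings, lentils = 0.7118 servings.
Cost = 0.8·1.927 + 0.29·0.7118 = 1.7480.

£1.75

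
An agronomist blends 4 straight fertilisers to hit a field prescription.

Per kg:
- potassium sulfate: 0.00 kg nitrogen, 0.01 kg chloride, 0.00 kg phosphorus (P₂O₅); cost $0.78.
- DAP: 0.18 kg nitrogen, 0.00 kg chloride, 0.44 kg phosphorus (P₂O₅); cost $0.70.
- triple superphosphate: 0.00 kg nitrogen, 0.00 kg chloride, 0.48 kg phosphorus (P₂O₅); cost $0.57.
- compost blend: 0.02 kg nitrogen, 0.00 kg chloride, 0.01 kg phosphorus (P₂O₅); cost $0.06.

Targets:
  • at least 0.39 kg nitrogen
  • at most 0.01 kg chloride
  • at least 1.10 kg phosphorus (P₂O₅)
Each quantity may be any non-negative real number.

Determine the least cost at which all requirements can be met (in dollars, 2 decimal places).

Let x1 = kg of potassium sulfate, x2 = kg of DAP, x3 = kg of triple superphosphate, x4 = kg of compost blend.
Minimize 0.78x1 + 0.7x2 + 0.57x3 + 0.06x4 with:
  0.18x2 + 0.02x4 ≥ 0.39   (nitrogen)
  0.01x1 ≤ 0.01   (chloride)
  0.44x2 + 0.48x3 + 0.01x4 ≥ 1.1   (phosphorus (P₂O₅))
  x1, x2, x3, x4 ≥ 0.
At the optimum only DAP, triple superphosphate are positive (potassium sulfate, compost blend = 0). The nitrogen and phosphorus (P₂O₅) requirements are met with equality.
That vertex is x2 = 2.167, x3 = 0.3056.
Hence cost = 0.7·2.167 + 0.57·0.3056 = $1.6911.

$1.69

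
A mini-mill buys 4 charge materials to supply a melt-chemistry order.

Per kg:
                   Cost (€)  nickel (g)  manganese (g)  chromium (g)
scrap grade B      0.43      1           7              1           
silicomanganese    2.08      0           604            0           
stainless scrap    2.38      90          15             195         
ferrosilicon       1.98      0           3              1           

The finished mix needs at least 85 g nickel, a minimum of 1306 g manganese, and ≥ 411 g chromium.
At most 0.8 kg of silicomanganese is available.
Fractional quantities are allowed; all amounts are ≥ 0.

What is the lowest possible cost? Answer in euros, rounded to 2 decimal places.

Set it up as a linear program. Let x1 = kg of scrap grade B, x2 = kg of silicomanganese, x3 = kg of stainless scrap, x4 = kg of ferrosilicon.
Minimise 0.43x1 + 2.08x2 + 2.38x3 + 1.98x4 with:
  1x1 + 90x3 ≥ 85   (nickel)
  7x1 + 604x2 + 15x3 + 3x4 ≥ 1306   (manganese)
  1x1 + 195x3 + 1x4 ≥ 411   (chromium)
  x2 ≤ 0.8
  x1, x2, x3, x4 ≥ 0.
The minimum-cost mix takes nothing from ferrosilicon — only scrap grade B, silicomanganese, stainless scrap. There the manganese, chromium, the silicomanganese cap constraints are tight.
Solving gives x1 = 114.28, x2 = 0.8, x3 = 1.5216.
Objective = 0.43·114.28 + 2.08·0.8 + 2.38·1.5216 = 54.4258.

€54.43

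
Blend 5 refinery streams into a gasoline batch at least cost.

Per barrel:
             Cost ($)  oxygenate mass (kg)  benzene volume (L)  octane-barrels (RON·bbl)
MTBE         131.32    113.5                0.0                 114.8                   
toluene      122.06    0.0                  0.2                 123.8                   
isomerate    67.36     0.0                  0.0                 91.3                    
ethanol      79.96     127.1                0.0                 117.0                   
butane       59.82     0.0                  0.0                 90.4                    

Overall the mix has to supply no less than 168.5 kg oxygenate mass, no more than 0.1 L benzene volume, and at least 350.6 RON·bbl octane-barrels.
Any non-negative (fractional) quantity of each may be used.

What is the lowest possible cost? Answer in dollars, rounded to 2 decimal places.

$235.37

Let x1 = barrels of MTBE, x2 = barrels of toluene, x3 = barrels of isomerate, x4 = barrels of ethanol, x5 = barrels of butane.
Minimize 131.32x1 + 122.06x2 + 67.36x3 + 79.96x4 + 59.82x5 with:
  113.5x1 + 127.1x4 ≥ 168.5   (oxygenate mass)
  0.2x2 ≤ 0.1   (benzene volume)
  114.8x1 + 123.8x2 + 91.3x3 + 117x4 + 90.4x5 ≥ 350.6   (octane-barrels)
  x1, x2, x3, x4, x5 ≥ 0.
The minimum-cost mix takes nothing from MTBE, toluene, isomerate — only ethanol, butane. Binding constraints: oxygenate mass and octane-barrels.
Solving gives x4 = 1.32573, x5 = 2.1625.
Total cost: 79.96·1.32573 + 59.82·2.1625 = 235.3661.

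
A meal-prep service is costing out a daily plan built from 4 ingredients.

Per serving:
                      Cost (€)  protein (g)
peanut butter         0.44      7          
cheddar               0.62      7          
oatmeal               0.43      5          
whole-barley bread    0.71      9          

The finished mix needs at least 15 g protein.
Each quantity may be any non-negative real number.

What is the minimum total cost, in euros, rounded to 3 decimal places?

€0.943

Treat it as an LP. Let x1 = servings of peanut butter, x2 = servings of cheddar, x3 = servings of oatmeal, x4 = servings of whole-barley bread.
Minimise 0.44x1 + 0.62x2 + 0.43x3 + 0.71x4 with:
  7x1 + 7x2 + 5x3 + 9x4 ≥ 15   (protein)
  x1, x2, x3, x4 ≥ 0.
The minimum-cost mix takes nothing from cheddar, oatmeal, whole-barley bread — only peanut butter. Binding constraint: protein.
That vertex is x1 = 2.143.
Total cost: 0.44·2.143 = 0.94292.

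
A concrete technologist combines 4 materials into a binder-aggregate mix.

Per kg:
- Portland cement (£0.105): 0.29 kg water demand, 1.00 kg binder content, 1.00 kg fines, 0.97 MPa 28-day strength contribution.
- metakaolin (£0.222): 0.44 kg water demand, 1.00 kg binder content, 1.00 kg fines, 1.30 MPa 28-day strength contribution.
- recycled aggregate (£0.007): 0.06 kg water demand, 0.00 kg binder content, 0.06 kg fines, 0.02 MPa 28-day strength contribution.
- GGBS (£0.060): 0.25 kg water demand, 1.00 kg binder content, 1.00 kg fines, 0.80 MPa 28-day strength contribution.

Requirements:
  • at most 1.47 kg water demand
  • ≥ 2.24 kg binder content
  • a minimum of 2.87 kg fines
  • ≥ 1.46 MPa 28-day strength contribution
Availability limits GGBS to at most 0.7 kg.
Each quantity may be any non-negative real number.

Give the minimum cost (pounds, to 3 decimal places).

This is a linear program. Let x1 = kg of Portland cement, x2 = kg of metakaolin, x3 = kg of recycled aggregate, x4 = kg of GGBS.
min 0.105x1 + 0.222x2 + 0.007x3 + 0.06x4 with:
  0.29x1 + 0.44x2 + 0.06x3 + 0.25x4 ≤ 1.47   (water demand)
  1x1 + 1x2 + 1x4 ≥ 2.24   (binder content)
  1x1 + 1x2 + 0.06x3 + 1x4 ≥ 2.87   (fines)
  0.97x1 + 1.3x2 + 0.02x3 + 0.8x4 ≥ 1.46   (28-day strength contribution)
  x4 ≤ 0.7
  x1, x2, x3, x4 ≥ 0.
The minimum-cost mix takes nothing from metakaolin, recycled aggregate — only Portland cement, GGBS. There the fines and the GGBS cap constraints are tight.
Solving gives x1 = 2.17, x4 = 0.7.
Cost = 0.105·2.17 + 0.06·0.7 = 0.26985.

£0.270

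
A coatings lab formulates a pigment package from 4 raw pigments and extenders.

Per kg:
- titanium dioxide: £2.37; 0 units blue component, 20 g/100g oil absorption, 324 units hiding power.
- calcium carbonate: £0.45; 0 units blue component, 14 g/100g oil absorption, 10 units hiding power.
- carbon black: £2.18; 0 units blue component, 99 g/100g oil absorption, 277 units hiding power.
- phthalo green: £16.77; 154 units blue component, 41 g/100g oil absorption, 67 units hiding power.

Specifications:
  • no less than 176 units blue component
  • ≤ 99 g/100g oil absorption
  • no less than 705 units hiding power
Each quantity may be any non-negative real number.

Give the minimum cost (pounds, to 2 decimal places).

£23.76

Let x1 = kg of titanium dioxide, x2 = kg of calcium carbonate, x3 = kg of carbon black, x4 = kg of phthalo green.
Minimise 2.37x1 + 0.45x2 + 2.18x3 + 16.77x4 subject to:
  154x4 ≥ 176   (blue component)
  20x1 + 14x2 + 99x3 + 41x4 ≤ 99   (oil absorption)
  324x1 + 10x2 + 277x3 + 67x4 ≥ 705   (hiding power)
  x1, x2, x3, x4 ≥ 0.
The minimum-cost mix takes nothing from calcium carbonate, carbon black — only titanium dioxide, phthalo green. The blue component and hiding power requirements are met with equality.
That vertex is x1 = 1.9396, x4 = 1.1429.
Objective = 2.37·1.9396 + 16.77·1.1429 = 23.7633.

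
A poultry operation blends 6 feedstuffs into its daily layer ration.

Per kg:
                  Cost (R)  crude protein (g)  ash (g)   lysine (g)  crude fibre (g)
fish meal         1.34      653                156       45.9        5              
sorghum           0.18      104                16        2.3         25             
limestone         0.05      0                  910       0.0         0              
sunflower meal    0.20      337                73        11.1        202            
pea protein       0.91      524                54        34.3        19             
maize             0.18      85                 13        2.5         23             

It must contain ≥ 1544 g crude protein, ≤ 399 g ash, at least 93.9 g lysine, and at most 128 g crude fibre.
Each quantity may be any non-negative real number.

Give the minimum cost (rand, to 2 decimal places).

R2.54

This is a linear program. Let x1 = kg of fish meal, x2 = kg of sorghum, x3 = kg of limestone, x4 = kg of sunflower meal, x5 = kg of pea protein, x6 = kg of maize.
Minimize 1.34x1 + 0.18x2 + 0.05x3 + 0.2x4 + 0.91x5 + 0.18x6 subject to:
  653x1 + 104x2 + 337x4 + 524x5 + 85x6 ≥ 1544   (crude protein)
  156x1 + 16x2 + 910x3 + 73x4 + 54x5 + 13x6 ≤ 399   (ash)
  45.9x1 + 2.3x2 + 11.1x4 + 34.3x5 + 2.5x6 ≥ 93.9   (lysine)
  5x1 + 25x2 + 202x4 + 19x5 + 23x6 ≤ 128   (crude fibre)
  x1, x2, x3, x4, x5, x6 ≥ 0.
The optimal basis is {sunflower meal, pea protein}; fish meal, sorghum, limestone, maize drop out. The crude protein and crude fibre requirements are met with equality.
That vertex is x4 = 0.3795, x5 = 2.703.
Total cost: 0.2·0.3795 + 0.91·2.703 = 2.5356.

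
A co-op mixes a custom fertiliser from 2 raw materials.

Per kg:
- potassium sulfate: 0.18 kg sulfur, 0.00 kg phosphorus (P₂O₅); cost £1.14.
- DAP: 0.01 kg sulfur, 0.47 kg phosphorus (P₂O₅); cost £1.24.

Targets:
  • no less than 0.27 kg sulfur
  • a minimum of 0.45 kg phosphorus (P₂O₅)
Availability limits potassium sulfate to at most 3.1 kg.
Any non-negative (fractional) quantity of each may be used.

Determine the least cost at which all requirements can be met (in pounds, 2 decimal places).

£2.84

This is a linear program. Let x1 = kg of potassium sulfate, x2 = kg of DAP.
min 1.14x1 + 1.24x2 with:
  0.18x1 + 0.01x2 ≥ 0.27   (sulfur)
  0.47x2 ≥ 0.45   (phosphorus (P₂O₅))
  x1 ≤ 3.1
  x1, x2 ≥ 0.
Both inputs are positive at the optimum. Binding constraints: sulfur and phosphorus (P₂O₅).
Solving gives x1 = 1.447, x2 = 0.9574.
Cost = 1.14·1.447 + 1.24·0.9574 = 2.8368.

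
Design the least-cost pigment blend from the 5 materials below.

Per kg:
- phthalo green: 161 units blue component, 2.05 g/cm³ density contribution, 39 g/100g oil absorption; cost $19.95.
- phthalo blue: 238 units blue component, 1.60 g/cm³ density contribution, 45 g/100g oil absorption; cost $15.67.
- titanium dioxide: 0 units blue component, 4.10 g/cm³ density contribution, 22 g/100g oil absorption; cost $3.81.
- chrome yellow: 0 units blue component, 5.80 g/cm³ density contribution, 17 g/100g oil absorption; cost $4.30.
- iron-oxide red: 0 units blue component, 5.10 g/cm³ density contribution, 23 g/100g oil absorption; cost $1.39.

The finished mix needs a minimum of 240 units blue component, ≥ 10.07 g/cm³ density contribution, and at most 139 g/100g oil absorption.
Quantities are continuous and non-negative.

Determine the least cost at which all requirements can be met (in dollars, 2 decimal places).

$18.11

This is a linear program. Let x1 = kg of phthalo green, x2 = kg of phthalo blue, x3 = kg of titanium dioxide, x4 = kg of chrome yellow, x5 = kg of iron-oxide red.
Minimize 19.95x1 + 15.67x2 + 3.81x3 + 4.3x4 + 1.39x5 s.t.:
  161x1 + 238x2 ≥ 240   (blue component)
  2.05x1 + 1.6x2 + 4.1x3 + 5.8x4 + 5.1x5 ≥ 10.07   (density contribution)
  39x1 + 45x2 + 22x3 + 17x4 + 23x5 ≤ 139   (oil absorption)
  x1, x2, x3, x4, x5 ≥ 0.
The minimum-cost mix takes nothing from phthalo green, titanium dioxide, chrome yellow — only phthalo blue, iron-oxide red. The blue component and density contribution requirements are met with equality.
So phthalo blue = 1.0084 kg, iron-oxide red = 1.6581 kg.
Hence cost = 15.67·1.0084 + 1.39·1.6581 = $18.1064.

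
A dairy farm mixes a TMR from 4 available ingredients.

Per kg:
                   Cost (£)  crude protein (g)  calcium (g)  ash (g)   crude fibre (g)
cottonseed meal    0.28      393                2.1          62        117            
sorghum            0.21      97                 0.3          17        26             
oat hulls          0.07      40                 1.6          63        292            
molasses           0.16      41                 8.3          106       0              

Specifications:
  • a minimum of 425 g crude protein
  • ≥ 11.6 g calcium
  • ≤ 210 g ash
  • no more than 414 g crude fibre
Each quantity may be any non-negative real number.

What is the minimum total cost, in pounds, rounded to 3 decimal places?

Let x1 = kg of cottonseed meal, x2 = kg of sorghum, x3 = kg of oat hulls, x4 = kg of molasses.
Minimize 0.28x1 + 0.21x2 + 0.07x3 + 0.16x4 s.t.:
  393x1 + 97x2 + 40x3 + 41x4 ≥ 425   (crude protein)
  2.1x1 + 0.3x2 + 1.6x3 + 8.3x4 ≥ 11.6   (calcium)
  62x1 + 17x2 + 63x3 + 106x4 ≤ 210   (ash)
  117x1 + 26x2 + 292x3 ≤ 414   (crude fibre)
  x1, x2, x3, x4 ≥ 0.
The minimum-cost mix takes nothing from sorghum, oat hulls — only cottonseed meal, molasses. The crude protein and calcium requirements are met with equality.
So cottonseed meal = 0.961 kg, molasses = 1.154 kg.
Total cost: 0.28·0.961 + 0.16·1.154 = 0.45372.

£0.454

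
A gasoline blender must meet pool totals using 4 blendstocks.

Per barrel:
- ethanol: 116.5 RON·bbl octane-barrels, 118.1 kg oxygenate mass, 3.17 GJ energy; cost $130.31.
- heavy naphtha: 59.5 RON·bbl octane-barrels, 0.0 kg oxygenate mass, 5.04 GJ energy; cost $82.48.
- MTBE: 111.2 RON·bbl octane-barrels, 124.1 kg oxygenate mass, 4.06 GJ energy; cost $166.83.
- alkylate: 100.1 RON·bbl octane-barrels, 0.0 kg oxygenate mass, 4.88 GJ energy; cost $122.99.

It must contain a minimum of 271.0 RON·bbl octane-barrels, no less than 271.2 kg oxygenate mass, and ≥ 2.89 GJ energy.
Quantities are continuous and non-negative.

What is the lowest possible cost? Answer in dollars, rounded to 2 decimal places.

This is a linear program. Let x1 = barrels of ethanol, x2 = barrels of heavy naphtha, x3 = barrels of MTBE, x4 = barrels of alkylate.
Minimise 130.31x1 + 82.48x2 + 166.83x3 + 122.99x4 s.t.:
  116.5x1 + 59.5x2 + 111.2x3 + 100.1x4 ≥ 271   (octane-barrels)
  118.1x1 + 124.1x3 ≥ 271.2   (oxygenate mass)
  3.17x1 + 5.04x2 + 4.06x3 + 4.88x4 ≥ 2.89   (energy)
  x1, x2, x3, x4 ≥ 0.
At the optimum only ethanol is positive (heavy naphtha, MTBE, alkylate = 0). There the octane-barrels constraint is tight.
So ethanol = 2.32618 barrels.
Cost = 130.31·2.32618 = 303.1245.

$303.12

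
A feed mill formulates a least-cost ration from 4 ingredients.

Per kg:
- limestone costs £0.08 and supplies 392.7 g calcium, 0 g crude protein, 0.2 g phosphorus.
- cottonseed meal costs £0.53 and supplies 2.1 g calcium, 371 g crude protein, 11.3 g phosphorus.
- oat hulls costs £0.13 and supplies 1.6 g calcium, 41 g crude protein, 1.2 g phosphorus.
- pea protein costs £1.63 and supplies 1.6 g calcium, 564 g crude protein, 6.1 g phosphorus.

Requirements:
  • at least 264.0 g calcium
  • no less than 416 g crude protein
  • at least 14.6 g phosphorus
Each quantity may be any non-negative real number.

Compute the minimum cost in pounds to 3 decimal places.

£0.732

Let x1 = kg of limestone, x2 = kg of cottonseed meal, x3 = kg of oat hulls, x4 = kg of pea protein.
Minimize 0.08x1 + 0.53x2 + 0.13x3 + 1.63x4 with:
  392.7x1 + 2.1x2 + 1.6x3 + 1.6x4 ≥ 264   (calcium)
  371x2 + 41x3 + 564x4 ≥ 416   (crude protein)
  0.2x1 + 11.3x2 + 1.2x3 + 6.1x4 ≥ 14.6   (phosphorus)
  x1, x2, x3, x4 ≥ 0.
The minimum-cost mix takes nothing from oat hulls, pea protein — only limestone, cottonseed meal. The calcium and phosphorus requirements are met with equality.
Optimal quantities: limestone = 0.6654 kg, cottonseed meal = 1.28 kg.
Hence cost = 0.08·0.6654 + 0.53·1.28 = £0.73163.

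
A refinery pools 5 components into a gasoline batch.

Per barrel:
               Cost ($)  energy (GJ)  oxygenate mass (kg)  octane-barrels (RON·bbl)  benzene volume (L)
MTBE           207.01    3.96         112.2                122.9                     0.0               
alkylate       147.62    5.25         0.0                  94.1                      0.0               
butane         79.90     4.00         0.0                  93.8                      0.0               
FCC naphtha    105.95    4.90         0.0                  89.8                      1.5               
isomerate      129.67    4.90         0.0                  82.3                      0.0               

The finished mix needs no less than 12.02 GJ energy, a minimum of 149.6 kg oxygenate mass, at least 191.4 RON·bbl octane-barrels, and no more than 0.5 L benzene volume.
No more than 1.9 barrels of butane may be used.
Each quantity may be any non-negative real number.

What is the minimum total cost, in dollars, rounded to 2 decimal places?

$410.64

Let x1 = barrels of MTBE, x2 = barrels of alkylate, x3 = barrels of butane, x4 = barrels of FCC naphtha, x5 = barrels of isomerate.
min 207.01x1 + 147.62x2 + 79.9x3 + 105.95x4 + 129.67x5 subject to:
  3.96x1 + 5.25x2 + 4x3 + 4.9x4 + 4.9x5 ≥ 12.02   (energy)
  112.2x1 ≥ 149.6   (oxygenate mass)
  122.9x1 + 94.1x2 + 93.8x3 + 89.8x4 + 82.3x5 ≥ 191.4   (octane-barrels)
  1.5x4 ≤ 0.5   (benzene volume)
  x3 ≤ 1.9
  x1, x2, x3, x4, x5 ≥ 0.
The cheapest feasible vertex uses only MTBE, butane; alkylate, FCC naphtha, isomerate are not used. There the energy and oxygenate mass constraints are tight.
So MTBE = 1.3333 barrels, butane = 1.685 barrels.
Hence cost = 207.01·1.3333 + 79.9·1.685 = $410.6379.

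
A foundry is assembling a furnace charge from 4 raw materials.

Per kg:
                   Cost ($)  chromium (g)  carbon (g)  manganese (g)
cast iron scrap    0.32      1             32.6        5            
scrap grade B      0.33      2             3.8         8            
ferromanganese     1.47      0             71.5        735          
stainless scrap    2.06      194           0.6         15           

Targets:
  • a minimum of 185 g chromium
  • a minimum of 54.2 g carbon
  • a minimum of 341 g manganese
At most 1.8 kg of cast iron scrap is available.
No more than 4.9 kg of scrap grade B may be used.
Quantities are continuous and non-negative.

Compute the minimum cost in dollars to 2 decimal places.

$2.82

Set it up as a linear program. Let x1 = kg of cast iron scrap, x2 = kg of scrap grade B, x3 = kg of ferromanganese, x4 = kg of stainless scrap.
Minimize 0.32x1 + 0.33x2 + 1.47x3 + 2.06x4 s.t.:
  1x1 + 2x2 + 194x4 ≥ 185   (chromium)
  32.6x1 + 3.8x2 + 71.5x3 + 0.6x4 ≥ 54.2   (carbon)
  5x1 + 8x2 + 735x3 + 15x4 ≥ 341   (manganese)
  x1 ≤ 1.8
  x2 ≤ 4.9
  x1, x2, x3, x4 ≥ 0.
The optimal basis is {cast iron scrap, ferromanganese, stainless scrap}; scrap grade B drops out. There the chromium, carbon, manganese constraints are tight.
Optimal quantities: cast iron scrap = 0.6802 kg, ferromanganese = 0.4399 kg, stainless scrap = 0.9501 kg.
Objective = 0.32·0.6802 + 1.47·0.4399 + 2.06·0.9501 = 2.8215.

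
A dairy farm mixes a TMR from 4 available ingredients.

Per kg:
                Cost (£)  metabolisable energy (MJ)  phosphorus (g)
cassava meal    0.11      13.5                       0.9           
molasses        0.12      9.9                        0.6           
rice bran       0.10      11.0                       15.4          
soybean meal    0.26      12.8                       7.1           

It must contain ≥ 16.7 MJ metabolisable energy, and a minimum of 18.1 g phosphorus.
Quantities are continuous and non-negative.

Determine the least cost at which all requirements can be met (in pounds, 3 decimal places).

Treat it as an LP. Let x1 = kg of cassava meal, x2 = kg of molasses, x3 = kg of rice bran, x4 = kg of soybean meal.
Minimise 0.11x1 + 0.12x2 + 0.1x3 + 0.26x4 s.t.:
  13.5x1 + 9.9x2 + 11x3 + 12.8x4 ≥ 16.7   (metabolisable energy)
  0.9x1 + 0.6x2 + 15.4x3 + 7.1x4 ≥ 18.1   (phosphorus)
  x1, x2, x3, x4 ≥ 0.
The optimal basis is {cassava meal, rice bran}; molasses, soybean meal drop out. Binding constraints: metabolisable energy and phosphorus.
So cassava meal = 0.2933 kg, rice bran = 1.158 kg.
Cost = 0.11·0.2933 + 0.1·1.158 = 0.14806.

£0.148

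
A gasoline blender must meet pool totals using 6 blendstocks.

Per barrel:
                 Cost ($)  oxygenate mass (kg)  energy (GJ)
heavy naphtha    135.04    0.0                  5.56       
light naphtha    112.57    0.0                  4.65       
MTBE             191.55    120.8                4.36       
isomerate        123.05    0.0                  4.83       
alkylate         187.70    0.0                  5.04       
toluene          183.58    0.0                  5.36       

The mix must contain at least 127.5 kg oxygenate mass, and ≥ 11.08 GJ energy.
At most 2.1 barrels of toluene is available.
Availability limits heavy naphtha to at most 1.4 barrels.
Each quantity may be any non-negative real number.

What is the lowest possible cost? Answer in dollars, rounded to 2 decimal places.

This is a linear program. Let x1 = barrels of heavy naphtha, x2 = barrels of light naphtha, x3 = barrels of MTBE, x4 = barrels of isomerate, x5 = barrels of alkylate, x6 = barrels of toluene.
Minimise 135.04x1 + 112.57x2 + 191.55x3 + 123.05x4 + 187.7x5 + 183.58x6 s.t.:
  120.8x3 ≥ 127.5   (oxygenate mass)
  5.56x1 + 4.65x2 + 4.36x3 + 4.83x4 + 5.04x5 + 5.36x6 ≥ 11.08   (energy)
  x6 ≤ 2.1
  x1 ≤ 1.4
  x1, x2, x3, x4, x5, x6 ≥ 0.
The minimum-cost mix takes nothing from heavy naphtha, isomerate, alkylate, toluene — only light naphtha, MTBE. The oxygenate mass and energy requirements are met with equality.
That vertex is x2 = 1.39316, x3 = 1.05546.
Total cost: 112.57·1.39316 + 191.55·1.05546 = 359.0014.

$359.00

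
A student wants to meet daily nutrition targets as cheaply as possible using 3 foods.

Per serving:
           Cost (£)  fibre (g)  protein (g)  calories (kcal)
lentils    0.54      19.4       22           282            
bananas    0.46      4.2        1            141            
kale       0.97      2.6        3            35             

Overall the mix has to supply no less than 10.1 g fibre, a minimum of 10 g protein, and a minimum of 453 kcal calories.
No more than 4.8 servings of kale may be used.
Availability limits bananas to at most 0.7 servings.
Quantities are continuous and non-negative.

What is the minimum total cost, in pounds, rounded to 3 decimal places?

Let x1 = servings of lentils, x2 = servings of bananas, x3 = servings of kale.
Minimize 0.54x1 + 0.46x2 + 0.97x3 subject to:
  19.4x1 + 4.2x2 + 2.6x3 ≥ 10.1   (fibre)
  22x1 + 1x2 + 3x3 ≥ 10   (protein)
  282x1 + 141x2 + 35x3 ≥ 453   (calories)
  x3 ≤ 4.8
  x2 ≤ 0.7
  x1, x2, x3 ≥ 0.
The optimal basis is {lentils}; bananas, kale drop out. There the calories constraint is tight.
Solving gives x1 = 1.606.
Objective = 0.54·1.606 = 0.86724.

£0.867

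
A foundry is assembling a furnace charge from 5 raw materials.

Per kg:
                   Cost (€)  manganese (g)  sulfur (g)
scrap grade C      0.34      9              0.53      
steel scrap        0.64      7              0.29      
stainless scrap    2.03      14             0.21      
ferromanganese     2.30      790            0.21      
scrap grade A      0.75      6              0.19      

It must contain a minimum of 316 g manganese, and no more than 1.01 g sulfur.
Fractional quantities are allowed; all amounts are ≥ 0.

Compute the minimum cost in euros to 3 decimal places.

Let x1 = kg of scrap grade C, x2 = kg of steel scrap, x3 = kg of stainless scrap, x4 = kg of ferromanganese, x5 = kg of scrap grade A.
min 0.34x1 + 0.64x2 + 2.03x3 + 2.3x4 + 0.75x5 with:
  9x1 + 7x2 + 14x3 + 790x4 + 6x5 ≥ 316   (manganese)
  0.53x1 + 0.29x2 + 0.21x3 + 0.21x4 + 0.19x5 ≤ 1.01   (sulfur)
  x1, x2, x3, x4, x5 ≥ 0.
The optimal basis is {ferromanganese}; scrap grade C, steel scrap, stainless scrap, scrap grade A drop out. There the manganese constraint is tight.
Optimal quantities: ferromanganese = 0.4 kg.
Objective = 2.3·0.4 = 0.92000.

€0.920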